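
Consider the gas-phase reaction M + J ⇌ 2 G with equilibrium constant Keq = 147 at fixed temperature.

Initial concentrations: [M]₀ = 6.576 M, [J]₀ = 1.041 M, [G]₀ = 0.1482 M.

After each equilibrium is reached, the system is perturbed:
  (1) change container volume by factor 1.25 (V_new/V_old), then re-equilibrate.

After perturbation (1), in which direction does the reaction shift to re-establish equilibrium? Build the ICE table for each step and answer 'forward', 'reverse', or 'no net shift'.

Direction: no net shift

Q₀ = 0.003208 vs Keq = 147 ⇒ Q<K, forward
Step 1:
                   M          J          G
  I            6.576      1.041     0.1482
  C           -1.035     -1.035       2.07
  E            5.541    0.00604      2.218
  solve Keq expr → x = 1.035; check Q = 147
Then change container volume by factor 1.25 (V_new/V_old).
Step 2:
                   M          J          G
  I            4.433   0.004832      1.774
  C                0          0          0
  E            4.433   0.004832      1.774
  solve Keq expr → x = 0; check Q = 147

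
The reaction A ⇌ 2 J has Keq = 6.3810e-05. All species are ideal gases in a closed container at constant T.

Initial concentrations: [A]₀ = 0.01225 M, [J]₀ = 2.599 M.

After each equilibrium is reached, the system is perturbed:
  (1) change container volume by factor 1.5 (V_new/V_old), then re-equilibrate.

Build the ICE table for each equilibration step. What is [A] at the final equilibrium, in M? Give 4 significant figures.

[A]_eq = 0.8708 M

Q₀ = 551.4 vs Keq = 6.3810e-05 ⇒ Q>K, reverse
Step 1:
                   A          J
  init       0.01225      2.599
  Δ            1.295      -2.59
  eq           1.307   0.009133
  solve Keq expr → x = -1.295; check Q = 6.3810e-05
Then change container volume by factor 1.5 (V_new/V_old).
Step 2:
                   A          J
  init        0.8715   0.006089
  Δ       -6.8274e-04   0.001365
  eq          0.8708   0.007454
  solve Keq expr → x = 6.8274e-04; check Q = 6.3810e-05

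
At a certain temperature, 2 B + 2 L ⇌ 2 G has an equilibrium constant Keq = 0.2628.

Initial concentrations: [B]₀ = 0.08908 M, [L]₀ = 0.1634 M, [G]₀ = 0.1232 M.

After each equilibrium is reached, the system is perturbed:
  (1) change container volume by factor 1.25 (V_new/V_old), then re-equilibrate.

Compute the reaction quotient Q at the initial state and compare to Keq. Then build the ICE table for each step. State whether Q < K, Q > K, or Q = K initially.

Q₀ = 71.64; Q > K (proceeds reverse)

Q₀ = 71.64 vs Keq = 0.2628 ⇒ Q>K, reverse
Step 1:
                    B           L           G
  Initial     0.08908      0.1634      0.1232
  Change      0.09811     0.09811    -0.09811
  Equil        0.1872      0.2615     0.02509
  solve Keq expr → x = -0.04905; check Q = 0.2628
Then change container volume by factor 1.25 (V_new/V_old).
Step 2:
                    B           L           G
  Initial      0.1497      0.2092     0.02008
  Change     0.003386    0.003386   -0.003386
  Equil        0.1531      0.2126     0.01669
  solve Keq expr → x = -0.001693; check Q = 0.2628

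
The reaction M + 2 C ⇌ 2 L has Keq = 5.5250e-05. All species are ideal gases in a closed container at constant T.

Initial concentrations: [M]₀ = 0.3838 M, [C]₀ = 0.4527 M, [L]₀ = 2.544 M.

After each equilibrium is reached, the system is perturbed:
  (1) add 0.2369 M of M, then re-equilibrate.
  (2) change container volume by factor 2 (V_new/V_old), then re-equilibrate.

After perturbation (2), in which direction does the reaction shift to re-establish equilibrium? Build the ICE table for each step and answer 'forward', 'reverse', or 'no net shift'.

Direction: reverse

Q₀ = 82.28 vs Keq = 5.5250e-05 ⇒ Q>K, reverse
Step 1:
                    M           C           L
  init         0.3838      0.4527       2.544
  Δ             1.258       2.516      -2.516
  eq            1.642       2.968     0.02827
  solve Keq expr → x = -1.258; check Q = 5.5250e-05
Then add 0.2369 M of M.
Step 2:
                    M           C           L
  init          1.879       2.968     0.02827
  Δ       -9.7173e-04   -0.001943    0.001943
  eq            1.878       2.966     0.03021
  solve Keq expr → x = 9.7173e-04; check Q = 5.5250e-05
Then change container volume by factor 2 (V_new/V_old).
Step 3:
                    M           C           L
  init         0.9388       1.483     0.01511
  Δ           0.00219    0.004381   -0.004381
  eq            0.941       1.488     0.01073
  solve Keq expr → x = -0.00219; check Q = 5.5250e-05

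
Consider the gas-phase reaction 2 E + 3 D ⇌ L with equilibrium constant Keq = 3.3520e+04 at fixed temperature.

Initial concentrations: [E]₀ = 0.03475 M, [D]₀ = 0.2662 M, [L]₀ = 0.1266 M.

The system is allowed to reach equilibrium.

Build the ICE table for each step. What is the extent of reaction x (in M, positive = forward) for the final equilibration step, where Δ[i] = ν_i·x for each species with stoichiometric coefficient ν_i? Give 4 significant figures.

x = 0.008815 M

Q₀ = 5558 vs Keq = 3.3520e+04 ⇒ Q<K, forward
Step 1:
                   E          D          L
  Initial    0.03475     0.2662     0.1266
  Change    -0.01763   -0.02644   0.008815
  Equil      0.01712     0.2398     0.1354
  solve Keq expr → x = 0.008815; check Q = 3.3520e+04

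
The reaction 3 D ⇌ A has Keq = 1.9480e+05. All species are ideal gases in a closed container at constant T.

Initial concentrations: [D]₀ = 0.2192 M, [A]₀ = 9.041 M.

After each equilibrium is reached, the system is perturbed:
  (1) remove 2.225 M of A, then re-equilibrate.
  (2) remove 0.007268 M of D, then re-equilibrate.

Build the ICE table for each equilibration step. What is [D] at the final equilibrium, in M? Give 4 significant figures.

[D]_eq = 0.0328 M

Q₀ = 858.4 vs Keq = 1.9480e+05 ⇒ Q<K, forward
Step 1:
                  D         A
  Initial    0.2192     9.041
  Change    -0.1832   0.06106
  Equil     0.03602     9.102
  solve Keq expr → x = 0.06106; check Q = 1.9480e+05
Then remove 2.225 M of A.
Step 2:
                  D         A
  Initial   0.03602     6.877
  Change  -0.003211   0.00107
  Equil     0.03281     6.878
  solve Keq expr → x = 0.00107; check Q = 1.9480e+05
Then remove 0.007268 M of D.
Step 3:
                  D         A
  Initial   0.02554     6.878
  Change   0.007264 -0.002421
  Equil      0.0328     6.876
  solve Keq expr → x = -0.002421; check Q = 1.9480e+05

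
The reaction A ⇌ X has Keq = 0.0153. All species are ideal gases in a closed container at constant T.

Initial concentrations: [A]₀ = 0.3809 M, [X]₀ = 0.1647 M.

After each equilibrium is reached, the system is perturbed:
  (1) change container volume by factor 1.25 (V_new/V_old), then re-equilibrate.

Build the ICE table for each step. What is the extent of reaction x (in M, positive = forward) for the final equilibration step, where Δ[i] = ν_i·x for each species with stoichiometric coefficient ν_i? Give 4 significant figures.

Q₀ = 0.4324 vs Keq = 0.0153 ⇒ Q>K, reverse
Step 1:
                   A          X
  init        0.3809     0.1647
  Δ           0.1565    -0.1565
  eq          0.5374   0.008222
  solve Keq expr → x = -0.1565; check Q = 0.0153
Then change container volume by factor 1.25 (V_new/V_old).
Step 2:
                   A          X
  init        0.4299   0.006578
  Δ                0          0
  eq          0.4299   0.006578
  solve Keq expr → x = 0; check Q = 0.0153

x = 0 M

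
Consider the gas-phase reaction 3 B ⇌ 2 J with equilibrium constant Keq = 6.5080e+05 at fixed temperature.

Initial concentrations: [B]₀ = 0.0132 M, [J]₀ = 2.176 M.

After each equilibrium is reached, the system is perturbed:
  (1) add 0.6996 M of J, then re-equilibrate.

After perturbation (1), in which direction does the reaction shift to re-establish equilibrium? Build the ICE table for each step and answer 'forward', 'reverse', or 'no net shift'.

Direction: reverse

Q₀ = 2.0587e+06 vs Keq = 6.5080e+05 ⇒ Q>K, reverse
Step 1:
                    B           J
  init         0.0132       2.176
  Δ          0.006153   -0.004102
  eq          0.01935       2.172
  solve Keq expr → x = -0.002051; check Q = 6.5080e+05
Then add 0.6996 M of J.
Step 2:
                    B           J
  init        0.01935       2.871
  Δ          0.003946    -0.00263
  eq           0.0233       2.869
  solve Keq expr → x = -0.001315; check Q = 6.5080e+05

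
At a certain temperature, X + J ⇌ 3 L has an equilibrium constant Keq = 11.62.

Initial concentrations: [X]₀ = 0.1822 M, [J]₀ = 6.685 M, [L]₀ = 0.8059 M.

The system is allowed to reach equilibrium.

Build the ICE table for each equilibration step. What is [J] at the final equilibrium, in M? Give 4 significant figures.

Q₀ = 0.4297 vs Keq = 11.62 ⇒ Q<K, forward
Step 1:
                    X           J           L
  init         0.1822       6.685      0.8059
  Δ           -0.1551     -0.1551      0.4654
  eq          0.02708        6.53       1.271
  solve Keq expr → x = 0.1551; check Q = 11.62

[J]_eq = 6.53 M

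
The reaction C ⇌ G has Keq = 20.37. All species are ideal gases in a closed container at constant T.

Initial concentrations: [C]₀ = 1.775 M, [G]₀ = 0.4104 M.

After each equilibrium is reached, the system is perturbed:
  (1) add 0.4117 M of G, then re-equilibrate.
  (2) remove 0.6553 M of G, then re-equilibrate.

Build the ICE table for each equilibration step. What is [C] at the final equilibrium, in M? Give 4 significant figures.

Q₀ = 0.2312 vs Keq = 20.37 ⇒ Q<K, forward
Step 1:
                  C         G
  Initial     1.775    0.4104
  Change     -1.673     1.673
  Equil      0.1023     2.083
  solve Keq expr → x = 1.673; check Q = 20.37
Then add 0.4117 M of G.
Step 2:
                  C         G
  Initial    0.1023     2.495
  Change    0.01927  -0.01927
  Equil      0.1215     2.476
  solve Keq expr → x = -0.01927; check Q = 20.37
Then remove 0.6553 M of G.
Step 3:
                  C         G
  Initial    0.1215      1.82
  Change   -0.03066   0.03066
  Equil     0.09087     1.851
  solve Keq expr → x = 0.03066; check Q = 20.37

[C]_eq = 0.09087 M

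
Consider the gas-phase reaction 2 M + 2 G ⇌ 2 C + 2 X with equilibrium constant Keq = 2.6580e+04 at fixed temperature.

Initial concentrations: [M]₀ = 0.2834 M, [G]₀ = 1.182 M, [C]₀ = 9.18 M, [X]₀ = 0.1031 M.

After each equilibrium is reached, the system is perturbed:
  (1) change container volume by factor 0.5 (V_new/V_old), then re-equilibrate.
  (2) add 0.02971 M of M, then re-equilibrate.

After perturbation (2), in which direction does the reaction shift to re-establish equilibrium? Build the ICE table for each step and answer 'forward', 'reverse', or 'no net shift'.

Q₀ = 7.983 vs Keq = 2.6580e+04 ⇒ Q<K, forward
Step 1:
                  M         G         C         X
  init       0.2834     1.182      9.18    0.1031
  Δ         -0.2605   -0.2605    0.2605    0.2605
  eq        0.02285    0.9215     9.441    0.3636
  solve Keq expr → x = 0.1303; check Q = 2.6580e+04
Then change container volume by factor 0.5 (V_new/V_old).
Step 2:
                  M         G         C         X
  init       0.0457     1.843     18.88    0.7273
  Δ               0         0         0         0
  eq         0.0457     1.843     18.88    0.7273
  solve Keq expr → x = 0; check Q = 2.6580e+04
Then add 0.02971 M of M.
Step 3:
                  M         G         C         X
  init      0.07541     1.843     18.88    0.7273
  Δ        -0.02722  -0.02722   0.02722   0.02722
  eq         0.0482     1.816     18.91    0.7545
  solve Keq expr → x = 0.01361; check Q = 2.6580e+04

Direction: forward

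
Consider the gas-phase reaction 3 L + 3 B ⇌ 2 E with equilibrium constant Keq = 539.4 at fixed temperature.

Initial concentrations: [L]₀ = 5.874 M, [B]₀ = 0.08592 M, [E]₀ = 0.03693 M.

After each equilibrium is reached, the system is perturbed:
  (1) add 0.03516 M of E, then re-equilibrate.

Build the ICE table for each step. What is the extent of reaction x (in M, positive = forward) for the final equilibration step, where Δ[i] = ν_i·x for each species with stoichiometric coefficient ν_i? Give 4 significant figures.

Q₀ = 0.01061 vs Keq = 539.4 ⇒ Q<K, forward
Step 1:
                   L          B          E
  init         5.874    0.08592    0.03693
  Δ         -0.08162   -0.08162    0.05441
  eq           5.792   0.004302    0.09134
  solve Keq expr → x = 0.02721; check Q = 539.4
Then add 0.03516 M of E.
Step 2:
                   L          B          E
  init         5.792   0.004302     0.1265
  Δ         0.001023   0.001023 -6.8187e-04
  eq           5.793   0.005324     0.1258
  solve Keq expr → x = -3.4093e-04; check Q = 539.4

x = -3.4093e-04 M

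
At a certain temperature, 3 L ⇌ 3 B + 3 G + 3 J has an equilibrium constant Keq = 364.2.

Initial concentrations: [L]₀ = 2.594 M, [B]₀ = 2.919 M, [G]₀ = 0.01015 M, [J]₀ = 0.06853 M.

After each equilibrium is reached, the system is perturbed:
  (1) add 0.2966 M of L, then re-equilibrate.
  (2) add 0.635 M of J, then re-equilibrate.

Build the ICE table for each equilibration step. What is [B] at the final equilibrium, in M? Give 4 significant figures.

Q₀ = 4.7955e-10 vs Keq = 364.2 ⇒ Q<K, forward
Step 1:
                  L         B         G         J
  I           2.594     2.919   0.01015   0.06853
  C          -1.381     1.381     1.381     1.381
  E           1.213       4.3     1.391     1.449
  solve Keq expr → x = 0.4602; check Q = 364.2
Then add 0.2966 M of L.
Step 2:
                  L         B         G         J
  I            1.51       4.3     1.391     1.449
  C        -0.09601   0.09601   0.09601   0.09601
  E           1.414     4.396     1.487     1.545
  solve Keq expr → x = 0.032; check Q = 364.2
Then add 0.635 M of J.
Step 3:
                  L         B         G         J
  I           1.414     4.396     1.487      2.18
  C          0.1647   -0.1647   -0.1647   -0.1647
  E           1.579     4.231     1.322     2.015
  solve Keq expr → x = -0.05489; check Q = 364.2

[B]_eq = 4.231 M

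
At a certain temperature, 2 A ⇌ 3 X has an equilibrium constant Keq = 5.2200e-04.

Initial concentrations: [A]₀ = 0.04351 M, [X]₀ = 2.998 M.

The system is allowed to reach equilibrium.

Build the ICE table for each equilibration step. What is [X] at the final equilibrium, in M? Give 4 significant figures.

Q₀ = 1.4234e+04 vs Keq = 5.2200e-04 ⇒ Q>K, reverse
Step 1:
                  A         X
  Initial   0.04351     2.998
  Change      1.915    -2.872
  Equil       1.958     0.126
  solve Keq expr → x = -0.9573; check Q = 5.2200e-04

[X]_eq = 0.126 M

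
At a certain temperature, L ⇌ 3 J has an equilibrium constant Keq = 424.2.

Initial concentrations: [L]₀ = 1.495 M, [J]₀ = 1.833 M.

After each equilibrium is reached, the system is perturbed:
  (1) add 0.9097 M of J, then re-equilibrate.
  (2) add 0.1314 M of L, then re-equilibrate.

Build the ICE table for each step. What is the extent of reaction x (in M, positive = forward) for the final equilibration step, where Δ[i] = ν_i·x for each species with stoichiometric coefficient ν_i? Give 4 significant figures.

Q₀ = 4.12 vs Keq = 424.2 ⇒ Q<K, forward
Step 1:
                    L           J
  Initial       1.495       1.833
  Change       -1.148       3.445
  Equil        0.3466       5.278
  solve Keq expr → x = 1.148; check Q = 424.2
Then add 0.9097 M of J.
Step 2:
                    L           J
  Initial      0.3466       6.188
  Change         0.12       -0.36
  Equil        0.4666       5.828
  solve Keq expr → x = -0.12; check Q = 424.2
Then add 0.1314 M of L.
Step 3:
                    L           J
  Initial       0.598       5.828
  Change     -0.07514      0.2254
  Equil        0.5229       6.053
  solve Keq expr → x = 0.07514; check Q = 424.2

x = 0.07514 M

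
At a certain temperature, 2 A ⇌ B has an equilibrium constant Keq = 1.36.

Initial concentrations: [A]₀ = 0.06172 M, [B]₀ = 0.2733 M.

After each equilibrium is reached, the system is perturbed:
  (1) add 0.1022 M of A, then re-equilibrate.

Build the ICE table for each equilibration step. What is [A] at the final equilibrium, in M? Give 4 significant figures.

Q₀ = 71.74 vs Keq = 1.36 ⇒ Q>K, reverse
Step 1:
                   A          B
  Initial    0.06172     0.2733
  Change      0.2618    -0.1309
  Equil       0.3236     0.1424
  solve Keq expr → x = -0.1309; check Q = 1.36
Then add 0.1022 M of A.
Step 2:
                   A          B
  Initial     0.4258     0.1424
  Change    -0.06643    0.03322
  Equil       0.3593     0.1756
  solve Keq expr → x = 0.03322; check Q = 1.36

[A]_eq = 0.3593 M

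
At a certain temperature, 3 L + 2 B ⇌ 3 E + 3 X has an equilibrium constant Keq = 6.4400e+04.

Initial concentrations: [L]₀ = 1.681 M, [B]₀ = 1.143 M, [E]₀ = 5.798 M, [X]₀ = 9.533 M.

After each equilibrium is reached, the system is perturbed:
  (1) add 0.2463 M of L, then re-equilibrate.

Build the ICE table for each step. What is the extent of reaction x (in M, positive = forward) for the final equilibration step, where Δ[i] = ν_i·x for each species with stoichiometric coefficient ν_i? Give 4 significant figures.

Q₀ = 2.7210e+04 vs Keq = 6.4400e+04 ⇒ Q<K, forward
Step 1:
                    L           B           E           X
  I             1.681       1.143       5.798       9.533
  C           -0.2166     -0.1444      0.2166      0.2166
  E             1.464      0.9986       6.015        9.75
  solve Keq expr → x = 0.07221; check Q = 6.4400e+04
Then add 0.2463 M of L.
Step 2:
                    L           B           E           X
  I             1.711      0.9986       6.015        9.75
  C           -0.1164    -0.07761      0.1164      0.1164
  E             1.594       0.921       6.131       9.866
  solve Keq expr → x = 0.03881; check Q = 6.4400e+04

x = 0.03881 M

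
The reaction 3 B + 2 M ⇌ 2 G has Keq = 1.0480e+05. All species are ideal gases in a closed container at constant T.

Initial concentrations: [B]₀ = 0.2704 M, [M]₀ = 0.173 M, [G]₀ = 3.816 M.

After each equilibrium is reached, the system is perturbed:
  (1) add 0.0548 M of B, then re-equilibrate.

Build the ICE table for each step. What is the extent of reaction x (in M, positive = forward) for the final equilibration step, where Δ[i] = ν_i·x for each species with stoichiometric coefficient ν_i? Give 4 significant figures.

Q₀ = 2.4610e+04 vs Keq = 1.0480e+05 ⇒ Q<K, forward
Step 1:
                   B          M          G
  init        0.2704      0.173      3.816
  Δ         -0.06598   -0.04399    0.04399
  eq          0.2044      0.129       3.86
  solve Keq expr → x = 0.02199; check Q = 1.0480e+05
Then add 0.0548 M of B.
Step 2:
                   B          M          G
  init        0.2592      0.129       3.86
  Δ         -0.02986    -0.0199     0.0199
  eq          0.2294     0.1091       3.88
  solve Keq expr → x = 0.009952; check Q = 1.0480e+05

x = 0.009952 M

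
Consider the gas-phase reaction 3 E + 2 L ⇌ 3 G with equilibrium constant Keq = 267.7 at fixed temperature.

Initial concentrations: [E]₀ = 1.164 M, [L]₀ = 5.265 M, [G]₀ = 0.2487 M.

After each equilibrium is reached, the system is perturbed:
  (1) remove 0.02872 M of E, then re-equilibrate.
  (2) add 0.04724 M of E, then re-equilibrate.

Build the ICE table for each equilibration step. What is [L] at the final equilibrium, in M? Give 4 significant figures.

[L]_eq = 4.528 M

Q₀ = 3.5186e-04 vs Keq = 267.7 ⇒ Q<K, forward
Step 1:
                    E           L           G
  init          1.164       5.265      0.2487
  Δ            -1.088     -0.7256       1.088
  eq          0.07567       4.539       1.337
  solve Keq expr → x = 0.3628; check Q = 267.7
Then remove 0.02872 M of E.
Step 2:
                    E           L           G
  init        0.04695       4.539       1.337
  Δ             0.027       0.018      -0.027
  eq          0.07395       4.557        1.31
  solve Keq expr → x = -0.008999; check Q = 267.7
Then add 0.04724 M of E.
Step 3:
                    E           L           G
  init         0.1212       4.557        1.31
  Δ           -0.0444     -0.0296      0.0444
  eq          0.07679       4.528       1.354
  solve Keq expr → x = 0.0148; check Q = 267.7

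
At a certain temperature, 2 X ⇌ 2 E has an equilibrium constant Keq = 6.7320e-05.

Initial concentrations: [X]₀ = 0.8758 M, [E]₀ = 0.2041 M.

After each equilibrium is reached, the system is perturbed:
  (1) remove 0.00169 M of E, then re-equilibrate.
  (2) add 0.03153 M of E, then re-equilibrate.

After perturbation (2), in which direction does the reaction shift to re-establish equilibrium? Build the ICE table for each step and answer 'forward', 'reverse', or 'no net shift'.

Direction: reverse

Q₀ = 0.05431 vs Keq = 6.7320e-05 ⇒ Q>K, reverse
Step 1:
                    X           E
  Initial      0.8758      0.2041
  Change       0.1953     -0.1953
  Equil         1.071    0.008788
  solve Keq expr → x = -0.09766; check Q = 6.7320e-05
Then remove 0.00169 M of E.
Step 2:
                    X           E
  Initial       1.071    0.007098
  Change    -0.001676    0.001676
  Equil         1.069    0.008775
  solve Keq expr → x = 8.3812e-04; check Q = 6.7320e-05
Then add 0.03153 M of E.
Step 3:
                    X           E
  Initial       1.069      0.0403
  Change      0.03127    -0.03127
  Equil         1.101    0.009031
  solve Keq expr → x = -0.01564; check Q = 6.7320e-05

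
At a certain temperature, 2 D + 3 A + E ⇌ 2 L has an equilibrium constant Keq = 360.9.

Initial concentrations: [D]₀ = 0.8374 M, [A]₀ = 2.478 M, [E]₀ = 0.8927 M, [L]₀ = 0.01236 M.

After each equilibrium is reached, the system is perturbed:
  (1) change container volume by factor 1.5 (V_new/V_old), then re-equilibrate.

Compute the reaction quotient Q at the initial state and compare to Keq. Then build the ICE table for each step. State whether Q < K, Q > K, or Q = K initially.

Q₀ = 1.6038e-05 vs Keq = 360.9 ⇒ Q<K, forward
Step 1:
                    D           A           E           L
  init         0.8374       2.478      0.8927     0.01236
  Δ           -0.7958      -1.194     -0.3979      0.7958
  eq          0.04156       1.284      0.4948      0.8082
  solve Keq expr → x = 0.3979; check Q = 360.9
Then change container volume by factor 1.5 (V_new/V_old).
Step 2:
                    D           A           E           L
  init        0.02771      0.8562      0.3299      0.5388
  Δ           0.02657     0.03985     0.01328    -0.02657
  eq          0.05427       0.896      0.3431      0.5122
  solve Keq expr → x = -0.01328; check Q = 360.9

Q₀ = 1.6038e-05; Q < K (proceeds forward)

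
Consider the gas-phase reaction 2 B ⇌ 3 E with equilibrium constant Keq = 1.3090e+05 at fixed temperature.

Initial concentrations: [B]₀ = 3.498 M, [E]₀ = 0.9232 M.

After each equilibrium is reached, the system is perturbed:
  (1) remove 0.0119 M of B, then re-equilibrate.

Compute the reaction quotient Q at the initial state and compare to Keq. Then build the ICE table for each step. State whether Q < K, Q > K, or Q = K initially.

Q₀ = 0.06431; Q < K (proceeds forward)

Q₀ = 0.06431 vs Keq = 1.3090e+05 ⇒ Q<K, forward
Step 1:
                    B           E
  Initial       3.498      0.9232
  Change       -3.456       5.184
  Equil       0.04172       6.108
  solve Keq expr → x = 1.728; check Q = 1.3090e+05
Then remove 0.0119 M of B.
Step 2:
                    B           E
  Initial     0.02982       6.108
  Change      0.01172    -0.01758
  Equil       0.04154        6.09
  solve Keq expr → x = -0.00586; check Q = 1.3090e+05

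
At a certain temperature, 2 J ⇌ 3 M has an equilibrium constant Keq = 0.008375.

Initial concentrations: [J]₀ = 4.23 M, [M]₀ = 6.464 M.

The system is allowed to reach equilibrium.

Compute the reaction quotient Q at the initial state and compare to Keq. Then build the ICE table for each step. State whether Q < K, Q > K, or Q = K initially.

Q₀ = 15.09; Q > K (proceeds reverse)

Q₀ = 15.09 vs Keq = 0.008375 ⇒ Q>K, reverse
Step 1:
                    J           M
  I              4.23       6.464
  C             3.768      -5.652
  E             7.998      0.8122
  solve Keq expr → x = -1.884; check Q = 0.008375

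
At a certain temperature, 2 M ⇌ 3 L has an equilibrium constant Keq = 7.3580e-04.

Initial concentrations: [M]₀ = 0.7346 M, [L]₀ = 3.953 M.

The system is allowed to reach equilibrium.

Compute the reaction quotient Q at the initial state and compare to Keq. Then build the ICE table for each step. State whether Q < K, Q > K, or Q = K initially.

Q₀ = 114.5 vs Keq = 7.3580e-04 ⇒ Q>K, reverse
Step 1:
                   M          L
  Initial     0.7346      3.953
  Change       2.504     -3.755
  Equil        3.238     0.1976
  solve Keq expr → x = -1.252; check Q = 7.3580e-04

Q₀ = 114.5; Q > K (proceeds reverse)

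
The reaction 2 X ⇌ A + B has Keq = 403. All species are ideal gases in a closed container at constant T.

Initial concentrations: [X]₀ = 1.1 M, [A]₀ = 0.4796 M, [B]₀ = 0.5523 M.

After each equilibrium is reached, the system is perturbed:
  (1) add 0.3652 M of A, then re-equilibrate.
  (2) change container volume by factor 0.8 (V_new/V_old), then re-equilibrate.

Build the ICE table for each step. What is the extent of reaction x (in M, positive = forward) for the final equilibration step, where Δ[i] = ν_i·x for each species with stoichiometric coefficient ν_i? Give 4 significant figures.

Q₀ = 0.2189 vs Keq = 403 ⇒ Q<K, forward
Step 1:
                    X           A           B
  init            1.1      0.4796      0.5523
  Δ            -1.048      0.5241      0.5241
  eq          0.05178       1.004       1.076
  solve Keq expr → x = 0.5241; check Q = 403
Then add 0.3652 M of A.
Step 2:
                    X           A           B
  init        0.05178       1.369       1.076
  Δ          0.008478   -0.004239   -0.004239
  eq          0.06026       1.365       1.072
  solve Keq expr → x = -0.004239; check Q = 403
Then change container volume by factor 0.8 (V_new/V_old).
Step 3:
                    X           A           B
  init        0.07532       1.706        1.34
  Δ                 0           0           0
  eq          0.07532       1.706        1.34
  solve Keq expr → x = 0; check Q = 403

x = 0 M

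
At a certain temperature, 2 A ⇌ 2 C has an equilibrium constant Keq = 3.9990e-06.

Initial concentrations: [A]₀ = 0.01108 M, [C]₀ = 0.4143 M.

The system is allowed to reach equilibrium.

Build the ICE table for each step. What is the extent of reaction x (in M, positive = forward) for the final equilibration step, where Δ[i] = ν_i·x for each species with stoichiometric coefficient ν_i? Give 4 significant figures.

x = -0.2067 M

Q₀ = 1398 vs Keq = 3.9990e-06 ⇒ Q>K, reverse
Step 1:
                   A          C
  init       0.01108     0.4143
  Δ           0.4135    -0.4135
  eq          0.4245 8.4896e-04
  solve Keq expr → x = -0.2067; check Q = 3.9990e-06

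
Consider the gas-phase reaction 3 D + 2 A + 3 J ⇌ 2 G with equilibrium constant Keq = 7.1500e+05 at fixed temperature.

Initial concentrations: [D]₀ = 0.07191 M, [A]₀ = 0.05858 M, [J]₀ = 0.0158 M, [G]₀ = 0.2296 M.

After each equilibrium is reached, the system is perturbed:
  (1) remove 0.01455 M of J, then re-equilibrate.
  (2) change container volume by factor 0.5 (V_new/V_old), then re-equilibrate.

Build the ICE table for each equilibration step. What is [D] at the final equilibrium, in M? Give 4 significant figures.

[D]_eq = 0.2277 M

Q₀ = 1.0474e+10 vs Keq = 7.1500e+05 ⇒ Q>K, reverse
Step 1:
                  D         A         J         G
  init      0.07191   0.05858    0.0158    0.2296
  Δ         0.08169   0.05446   0.08169  -0.05446
  eq         0.1536     0.113   0.09749    0.1751
  solve Keq expr → x = -0.02723; check Q = 7.1500e+05
Then remove 0.01455 M of J.
Step 2:
                  D         A         J         G
  init       0.1536     0.113   0.08294    0.1751
  Δ        0.006624  0.004416  0.006624 -0.004416
  eq         0.1602    0.1175   0.08956    0.1707
  solve Keq expr → x = -0.002208; check Q = 7.1500e+05
Then change container volume by factor 0.5 (V_new/V_old).
Step 3:
                  D         A         J         G
  init       0.3204    0.2349    0.1791    0.3415
  Δ        -0.09278  -0.06185  -0.09278   0.06185
  eq         0.2277    0.1731   0.08634    0.4033
  solve Keq expr → x = 0.03093; check Q = 7.1500e+05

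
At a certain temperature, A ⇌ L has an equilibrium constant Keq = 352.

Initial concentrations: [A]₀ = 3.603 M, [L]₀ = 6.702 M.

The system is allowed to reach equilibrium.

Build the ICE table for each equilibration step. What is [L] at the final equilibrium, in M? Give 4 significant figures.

[L]_eq = 10.28 M

Q₀ = 1.86 vs Keq = 352 ⇒ Q<K, forward
Step 1:
                    A           L
  I             3.603       6.702
  C            -3.574       3.574
  E           0.02919       10.28
  solve Keq expr → x = 3.574; check Q = 352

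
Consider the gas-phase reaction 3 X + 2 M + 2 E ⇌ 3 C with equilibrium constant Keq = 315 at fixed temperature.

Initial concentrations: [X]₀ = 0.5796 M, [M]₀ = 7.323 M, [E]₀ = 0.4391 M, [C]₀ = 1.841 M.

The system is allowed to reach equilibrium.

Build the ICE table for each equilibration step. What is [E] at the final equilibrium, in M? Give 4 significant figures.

Q₀ = 3.099 vs Keq = 315 ⇒ Q<K, forward
Step 1:
                  X         M         E         C
  I          0.5796     7.323    0.4391     1.841
  C         -0.3374   -0.2249   -0.2249    0.3374
  E          0.2422     7.098    0.2142     2.178
  solve Keq expr → x = 0.1125; check Q = 315

[E]_eq = 0.2142 M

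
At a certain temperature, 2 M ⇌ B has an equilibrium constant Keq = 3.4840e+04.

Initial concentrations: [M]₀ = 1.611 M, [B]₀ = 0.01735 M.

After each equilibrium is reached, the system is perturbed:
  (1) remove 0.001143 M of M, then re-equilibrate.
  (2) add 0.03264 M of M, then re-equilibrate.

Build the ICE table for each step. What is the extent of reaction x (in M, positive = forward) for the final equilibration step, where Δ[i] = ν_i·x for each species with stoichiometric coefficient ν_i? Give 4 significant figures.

x = 0.0163 M

Q₀ = 0.006685 vs Keq = 3.4840e+04 ⇒ Q<K, forward
Step 1:
                    M           B
  I             1.611     0.01735
  C            -1.606      0.8031
  E          0.004853      0.8204
  solve Keq expr → x = 0.8031; check Q = 3.4840e+04
Then remove 0.001143 M of M.
Step 2:
                    M           B
  I           0.00371      0.8204
  C          0.001141 -5.7066e-04
  E          0.004851      0.8199
  solve Keq expr → x = -5.7066e-04; check Q = 3.4840e+04
Then add 0.03264 M of M.
Step 3:
                    M           B
  I           0.03749      0.8199
  C          -0.03259      0.0163
  E          0.004899      0.8361
  solve Keq expr → x = 0.0163; check Q = 3.4840e+04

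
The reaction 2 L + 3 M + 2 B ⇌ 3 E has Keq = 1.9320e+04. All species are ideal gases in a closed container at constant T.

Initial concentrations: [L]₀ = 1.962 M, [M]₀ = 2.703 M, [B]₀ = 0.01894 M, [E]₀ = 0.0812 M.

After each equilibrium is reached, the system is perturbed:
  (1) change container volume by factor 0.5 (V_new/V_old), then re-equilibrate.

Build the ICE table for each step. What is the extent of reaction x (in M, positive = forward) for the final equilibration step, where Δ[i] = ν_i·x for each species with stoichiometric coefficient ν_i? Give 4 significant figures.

x = 2.3020e-05 M

Q₀ = 0.01963 vs Keq = 1.9320e+04 ⇒ Q<K, forward
Step 1:
                    L           M           B           E
  I             1.962       2.703     0.01894      0.0812
  C          -0.01891    -0.02836    -0.01891     0.02836
  E             1.943       2.675  3.0698e-05      0.1096
  solve Keq expr → x = 0.009455; check Q = 1.9320e+04
Then change container volume by factor 0.5 (V_new/V_old).
Step 2:
                    L           M           B           E
  I             3.886       5.349  6.1396e-05      0.2191
  C       -4.6039e-05 -6.9059e-05 -4.6039e-05  6.9059e-05
  E             3.886       5.349  1.5357e-05      0.2192
  solve Keq expr → x = 2.3020e-05; check Q = 1.9320e+04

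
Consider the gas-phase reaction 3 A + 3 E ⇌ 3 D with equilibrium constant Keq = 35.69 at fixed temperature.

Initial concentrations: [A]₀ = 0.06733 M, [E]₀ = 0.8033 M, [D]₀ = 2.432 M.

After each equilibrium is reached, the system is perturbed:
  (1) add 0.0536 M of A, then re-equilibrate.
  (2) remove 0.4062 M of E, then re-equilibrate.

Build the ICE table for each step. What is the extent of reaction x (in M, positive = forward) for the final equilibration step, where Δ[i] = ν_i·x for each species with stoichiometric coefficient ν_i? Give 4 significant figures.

x = -0.04032 M

Q₀ = 9.0914e+04 vs Keq = 35.69 ⇒ Q>K, reverse
Step 1:
                    A           E           D
  Initial     0.06733      0.8033       2.432
  Change       0.4274      0.4274     -0.4274
  Equil        0.4947       1.231       2.005
  solve Keq expr → x = -0.1425; check Q = 35.69
Then add 0.0536 M of A.
Step 2:
                    A           E           D
  Initial      0.5483       1.231       2.005
  Change     -0.03217    -0.03217     0.03217
  Equil        0.5162       1.199       2.037
  solve Keq expr → x = 0.01072; check Q = 35.69
Then remove 0.4062 M of E.
Step 3:
                    A           E           D
  Initial      0.5162      0.7923       2.037
  Change        0.121       0.121      -0.121
  Equil        0.6371      0.9133       1.916
  solve Keq expr → x = -0.04032; check Q = 35.69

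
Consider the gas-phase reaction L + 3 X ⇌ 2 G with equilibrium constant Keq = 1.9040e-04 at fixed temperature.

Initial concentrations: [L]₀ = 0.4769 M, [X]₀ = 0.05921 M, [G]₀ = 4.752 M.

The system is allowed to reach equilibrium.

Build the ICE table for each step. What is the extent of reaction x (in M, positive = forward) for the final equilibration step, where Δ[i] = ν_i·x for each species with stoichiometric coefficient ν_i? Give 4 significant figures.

Q₀ = 2.2811e+05 vs Keq = 1.9040e-04 ⇒ Q>K, reverse
Step 1:
                   L          X          G
  Initial     0.4769    0.05921      4.752
  Change       2.185      6.554     -4.369
  Equil        2.661      6.613     0.3828
  solve Keq expr → x = -2.185; check Q = 1.9040e-04

x = -2.185 M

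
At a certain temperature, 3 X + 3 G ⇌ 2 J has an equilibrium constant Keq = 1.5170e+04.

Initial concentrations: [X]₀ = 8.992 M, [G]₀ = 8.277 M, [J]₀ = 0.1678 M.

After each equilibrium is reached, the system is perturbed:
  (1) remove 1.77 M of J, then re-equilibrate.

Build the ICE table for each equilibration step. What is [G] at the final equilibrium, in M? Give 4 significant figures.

[G]_eq = 0.1187 M

Q₀ = 6.8296e-08 vs Keq = 1.5170e+04 ⇒ Q<K, forward
Step 1:
                    X           G           J
  I             8.992       8.277      0.1678
  C             -8.13       -8.13        5.42
  E            0.8625      0.1475       5.587
  solve Keq expr → x = 2.71; check Q = 1.5170e+04
Then remove 1.77 M of J.
Step 2:
                    X           G           J
  I            0.8625      0.1475       3.817
  C          -0.02874    -0.02874     0.01916
  E            0.8337      0.1187       3.837
  solve Keq expr → x = 0.009579; check Q = 1.5170e+04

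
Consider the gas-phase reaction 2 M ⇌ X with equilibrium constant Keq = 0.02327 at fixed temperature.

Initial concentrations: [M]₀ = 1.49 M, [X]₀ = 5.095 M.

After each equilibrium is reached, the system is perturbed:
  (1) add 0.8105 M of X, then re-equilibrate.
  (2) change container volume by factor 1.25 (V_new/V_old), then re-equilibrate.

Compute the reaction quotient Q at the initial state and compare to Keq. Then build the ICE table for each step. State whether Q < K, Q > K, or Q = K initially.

Q₀ = 2.295 vs Keq = 0.02327 ⇒ Q>K, reverse
Step 1:
                   M          X
  Initial       1.49      5.095
  Change       6.908     -3.454
  Equil        8.398      1.641
  solve Keq expr → x = -3.454; check Q = 0.02327
Then add 0.8105 M of X.
Step 2:
                   M          X
  Initial      8.398      2.452
  Change      0.8892    -0.4446
  Equil        9.287      2.007
  solve Keq expr → x = -0.4446; check Q = 0.02327
Then change container volume by factor 1.25 (V_new/V_old).
Step 3:
                   M          X
  Initial       7.43      1.606
  Change      0.3758    -0.1879
  Equil        7.805      1.418
  solve Keq expr → x = -0.1879; check Q = 0.02327

Q₀ = 2.295; Q > K (proceeds reverse)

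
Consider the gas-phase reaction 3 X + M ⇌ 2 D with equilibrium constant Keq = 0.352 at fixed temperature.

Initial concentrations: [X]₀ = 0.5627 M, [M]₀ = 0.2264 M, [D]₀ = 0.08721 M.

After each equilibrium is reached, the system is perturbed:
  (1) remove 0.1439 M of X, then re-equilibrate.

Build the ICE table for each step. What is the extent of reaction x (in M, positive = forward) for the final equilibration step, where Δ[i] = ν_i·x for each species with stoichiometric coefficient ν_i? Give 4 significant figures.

x = -0.01359 M

Q₀ = 0.1885 vs Keq = 0.352 ⇒ Q<K, forward
Step 1:
                  X         M         D
  Initial    0.5627    0.2264   0.08721
  Change   -0.03009  -0.01003   0.02006
  Equil      0.5326    0.2164    0.1073
  solve Keq expr → x = 0.01003; check Q = 0.352
Then remove 0.1439 M of X.
Step 2:
                  X         M         D
  Initial    0.3887    0.2164    0.1073
  Change    0.04078   0.01359  -0.02719
  Equil      0.4295      0.23   0.08008
  solve Keq expr → x = -0.01359; check Q = 0.352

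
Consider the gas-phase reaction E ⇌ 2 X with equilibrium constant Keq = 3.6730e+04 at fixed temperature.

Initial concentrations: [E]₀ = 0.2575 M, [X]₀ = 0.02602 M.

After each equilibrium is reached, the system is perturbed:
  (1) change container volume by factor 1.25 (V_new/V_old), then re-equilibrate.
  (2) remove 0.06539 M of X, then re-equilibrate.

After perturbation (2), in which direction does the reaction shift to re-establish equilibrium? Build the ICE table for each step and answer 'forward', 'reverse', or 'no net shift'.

Q₀ = 0.002629 vs Keq = 3.6730e+04 ⇒ Q<K, forward
Step 1:
                    E           X
  init         0.2575     0.02602
  Δ           -0.2575       0.515
  eq       7.9686e-06       0.541
  solve Keq expr → x = 0.2575; check Q = 3.6730e+04
Then change container volume by factor 1.25 (V_new/V_old).
Step 2:
                    E           X
  init     6.3749e-06      0.4328
  Δ       -1.2749e-06  2.5498e-06
  eq       5.0999e-06      0.4328
  solve Keq expr → x = 1.2749e-06; check Q = 3.6730e+04
Then remove 0.06539 M of X.
Step 3:
                    E           X
  init     5.0999e-06      0.3674
  Δ       -1.4246e-06  2.8491e-06
  eq       3.6754e-06      0.3674
  solve Keq expr → x = 1.4246e-06; check Q = 3.6730e+04

Direction: forward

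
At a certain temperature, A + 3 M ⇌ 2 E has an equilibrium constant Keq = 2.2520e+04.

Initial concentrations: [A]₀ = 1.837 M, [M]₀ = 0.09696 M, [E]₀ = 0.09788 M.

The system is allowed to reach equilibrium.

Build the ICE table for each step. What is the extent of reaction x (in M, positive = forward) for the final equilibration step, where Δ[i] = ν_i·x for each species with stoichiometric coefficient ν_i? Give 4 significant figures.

Q₀ = 5.721 vs Keq = 2.2520e+04 ⇒ Q<K, forward
Step 1:
                  A         M         E
  init        1.837   0.09696   0.09788
  Δ         -0.0295   -0.0885     0.059
  eq          1.807  0.008456    0.1569
  solve Keq expr → x = 0.0295; check Q = 2.2520e+04

x = 0.0295 M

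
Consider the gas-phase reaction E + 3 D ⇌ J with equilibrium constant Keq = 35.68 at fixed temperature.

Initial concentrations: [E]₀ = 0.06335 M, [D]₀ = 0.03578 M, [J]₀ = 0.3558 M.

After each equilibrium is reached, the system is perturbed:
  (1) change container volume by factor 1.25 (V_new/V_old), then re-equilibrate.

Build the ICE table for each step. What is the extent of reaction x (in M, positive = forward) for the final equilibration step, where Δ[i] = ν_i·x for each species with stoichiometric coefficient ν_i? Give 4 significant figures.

x = -0.01591 M

Q₀ = 1.2261e+05 vs Keq = 35.68 ⇒ Q>K, reverse
Step 1:
                    E           D           J
  I           0.06335     0.03578      0.3558
  C            0.1041      0.3122     -0.1041
  E            0.1674       0.348      0.2517
  solve Keq expr → x = -0.1041; check Q = 35.68
Then change container volume by factor 1.25 (V_new/V_old).
Step 2:
                    E           D           J
  I            0.1339      0.2784      0.2014
  C           0.01591     0.04774    -0.01591
  E            0.1499      0.3261      0.1855
  solve Keq expr → x = -0.01591; check Q = 35.68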